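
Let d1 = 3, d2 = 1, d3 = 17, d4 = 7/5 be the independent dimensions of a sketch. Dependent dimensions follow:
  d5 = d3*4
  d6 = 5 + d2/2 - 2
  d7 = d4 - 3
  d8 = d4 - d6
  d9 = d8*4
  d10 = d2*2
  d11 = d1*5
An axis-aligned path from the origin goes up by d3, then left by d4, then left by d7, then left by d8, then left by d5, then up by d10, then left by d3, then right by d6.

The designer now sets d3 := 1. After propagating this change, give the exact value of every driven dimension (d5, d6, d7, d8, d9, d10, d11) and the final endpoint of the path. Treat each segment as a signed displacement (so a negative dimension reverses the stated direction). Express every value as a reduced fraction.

d5 = 4
d6 = 7/2
d7 = -8/5
d8 = -21/10
d9 = -42/5
d10 = 2
d11 = 15
endpoint = (4/5, 3)

Apply edit: d3 := 1
  d5 = d3*4 = 4
  d6 = 5 + d2/2 - 2 = 7/2
  d7 = d4 - 3 = -8/5
  d8 = d4 - d6 = -21/10
  d9 = d8*4 = -42/5
  d10 = d2*2 = 2
  d11 = d1*5 = 15
Walk from origin (0, 0):
  seg 1: up by d3 = 1 → (0, 1)
  seg 2: left by d4 = 7/5 → (-7/5, 1)
  seg 3: left by d7 = -8/5 → (1/5, 1)
  seg 4: left by d8 = -21/10 → (23/10, 1)
  seg 5: left by d5 = 4 → (-17/10, 1)
  seg 6: up by d10 = 2 → (-17/10, 3)
  seg 7: left by d3 = 1 → (-27/10, 3)
  seg 8: right by d6 = 7/2 → (4/5, 3)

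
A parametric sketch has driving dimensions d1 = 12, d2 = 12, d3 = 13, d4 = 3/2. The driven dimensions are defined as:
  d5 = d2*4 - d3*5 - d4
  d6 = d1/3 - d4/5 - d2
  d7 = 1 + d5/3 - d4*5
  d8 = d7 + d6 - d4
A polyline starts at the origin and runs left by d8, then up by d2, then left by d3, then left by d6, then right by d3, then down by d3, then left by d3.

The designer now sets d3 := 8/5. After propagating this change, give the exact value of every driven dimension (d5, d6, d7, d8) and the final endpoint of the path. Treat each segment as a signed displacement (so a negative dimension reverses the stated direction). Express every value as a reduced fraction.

Apply edit: d3 := 8/5
  d5 = d2*4 - d3*5 - d4 = 77/2
  d6 = d1/3 - d4/5 - d2 = -83/10
  d7 = 1 + d5/3 - d4*5 = 19/3
  d8 = d7 + d6 - d4 = -52/15
Walk from origin (0, 0):
  seg 1: left by d8 = -52/15 → (52/15, 0)
  seg 2: up by d2 = 12 → (52/15, 12)
  seg 3: left by d3 = 8/5 → (28/15, 12)
  seg 4: left by d6 = -83/10 → (61/6, 12)
  seg 5: right by d3 = 8/5 → (353/30, 12)
  seg 6: down by d3 = 8/5 → (353/30, 52/5)
  seg 7: left by d3 = 8/5 → (61/6, 52/5)

d5 = 77/2
d6 = -83/10
d7 = 19/3
d8 = -52/15
endpoint = (61/6, 52/5)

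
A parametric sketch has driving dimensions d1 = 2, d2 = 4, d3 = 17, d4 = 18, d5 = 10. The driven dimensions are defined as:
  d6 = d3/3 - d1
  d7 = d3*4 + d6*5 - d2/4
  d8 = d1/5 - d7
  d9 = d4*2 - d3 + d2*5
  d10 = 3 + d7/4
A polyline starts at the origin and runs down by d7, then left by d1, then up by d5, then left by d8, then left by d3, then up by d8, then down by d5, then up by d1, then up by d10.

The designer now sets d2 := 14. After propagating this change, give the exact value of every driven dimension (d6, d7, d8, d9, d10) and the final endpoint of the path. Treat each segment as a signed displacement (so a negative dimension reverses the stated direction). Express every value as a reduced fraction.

d6 = 11/3
d7 = 497/6
d8 = -2473/30
d9 = 89
d10 = 569/24
endpoint = (1903/30, -16747/120)

Apply edit: d2 := 14
  d6 = d3/3 - d1 = 11/3
  d7 = d3*4 + d6*5 - d2/4 = 497/6
  d8 = d1/5 - d7 = -2473/30
  d9 = d4*2 - d3 + d2*5 = 89
  d10 = 3 + d7/4 = 569/24
Walk from origin (0, 0):
  seg 1: down by d7 = 497/6 → (0, -497/6)
  seg 2: left by d1 = 2 → (-2, -497/6)
  seg 3: up by d5 = 10 → (-2, -437/6)
  seg 4: left by d8 = -2473/30 → (2413/30, -437/6)
  seg 5: left by d3 = 17 → (1903/30, -437/6)
  seg 6: up by d8 = -2473/30 → (1903/30, -2329/15)
  seg 7: down by d5 = 10 → (1903/30, -2479/15)
  seg 8: up by d1 = 2 → (1903/30, -2449/15)
  seg 9: up by d10 = 569/24 → (1903/30, -16747/120)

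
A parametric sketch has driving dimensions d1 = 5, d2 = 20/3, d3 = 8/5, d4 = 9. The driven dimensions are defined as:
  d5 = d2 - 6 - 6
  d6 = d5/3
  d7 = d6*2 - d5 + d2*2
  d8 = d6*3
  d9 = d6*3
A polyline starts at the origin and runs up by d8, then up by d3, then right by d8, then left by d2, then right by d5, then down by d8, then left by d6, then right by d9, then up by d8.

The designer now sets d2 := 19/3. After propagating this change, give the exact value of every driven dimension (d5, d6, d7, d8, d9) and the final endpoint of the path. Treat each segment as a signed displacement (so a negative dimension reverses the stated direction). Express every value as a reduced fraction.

Apply edit: d2 := 19/3
  d5 = d2 - 6 - 6 = -17/3
  d6 = d5/3 = -17/9
  d7 = d6*2 - d5 + d2*2 = 131/9
  d8 = d6*3 = -17/3
  d9 = d6*3 = -17/3
Walk from origin (0, 0):
  seg 1: up by d8 = -17/3 → (0, -17/3)
  seg 2: up by d3 = 8/5 → (0, -61/15)
  seg 3: right by d8 = -17/3 → (-17/3, -61/15)
  seg 4: left by d2 = 19/3 → (-12, -61/15)
  seg 5: right by d5 = -17/3 → (-53/3, -61/15)
  seg 6: down by d8 = -17/3 → (-53/3, 8/5)
  seg 7: left by d6 = -17/9 → (-142/9, 8/5)
  seg 8: right by d9 = -17/3 → (-193/9, 8/5)
  seg 9: up by d8 = -17/3 → (-193/9, -61/15)

d5 = -17/3
d6 = -17/9
d7 = 131/9
d8 = -17/3
d9 = -17/3
endpoint = (-193/9, -61/15)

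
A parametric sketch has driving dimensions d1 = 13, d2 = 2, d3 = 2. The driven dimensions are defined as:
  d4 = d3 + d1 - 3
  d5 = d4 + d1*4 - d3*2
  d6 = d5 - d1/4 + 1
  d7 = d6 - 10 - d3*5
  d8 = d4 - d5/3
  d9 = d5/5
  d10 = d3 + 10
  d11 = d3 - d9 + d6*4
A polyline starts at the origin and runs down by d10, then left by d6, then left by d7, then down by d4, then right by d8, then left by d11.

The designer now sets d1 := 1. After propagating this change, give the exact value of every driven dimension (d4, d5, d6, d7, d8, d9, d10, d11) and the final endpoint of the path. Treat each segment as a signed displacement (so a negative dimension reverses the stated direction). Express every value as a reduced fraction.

d4 = 0
d5 = 0
d6 = 3/4
d7 = -77/4
d8 = 0
d9 = 0
d10 = 12
d11 = 5
endpoint = (27/2, -12)

Apply edit: d1 := 1
  d4 = d3 + d1 - 3 = 0
  d5 = d4 + d1*4 - d3*2 = 0
  d6 = d5 - d1/4 + 1 = 3/4
  d7 = d6 - 10 - d3*5 = -77/4
  d8 = d4 - d5/3 = 0
  d9 = d5/5 = 0
  d10 = d3 + 10 = 12
  d11 = d3 - d9 + d6*4 = 5
Walk from origin (0, 0):
  seg 1: down by d10 = 12 → (0, -12)
  seg 2: left by d6 = 3/4 → (-3/4, -12)
  seg 3: left by d7 = -77/4 → (37/2, -12)
  seg 4: down by d4 = 0 → (37/2, -12)
  seg 5: right by d8 = 0 → (37/2, -12)
  seg 6: left by d11 = 5 → (27/2, -12)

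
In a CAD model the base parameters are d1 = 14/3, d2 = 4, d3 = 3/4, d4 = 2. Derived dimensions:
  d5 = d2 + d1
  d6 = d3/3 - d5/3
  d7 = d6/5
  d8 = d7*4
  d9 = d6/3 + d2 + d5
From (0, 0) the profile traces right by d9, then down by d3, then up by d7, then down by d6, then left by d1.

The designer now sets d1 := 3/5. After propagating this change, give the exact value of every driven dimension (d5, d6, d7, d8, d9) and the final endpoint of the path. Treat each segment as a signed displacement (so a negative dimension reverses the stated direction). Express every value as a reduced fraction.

Apply edit: d1 := 3/5
  d5 = d2 + d1 = 23/5
  d6 = d3/3 - d5/3 = -77/60
  d7 = d6/5 = -77/300
  d8 = d7*4 = -77/75
  d9 = d6/3 + d2 + d5 = 1471/180
Walk from origin (0, 0):
  seg 1: right by d9 = 1471/180 → (1471/180, 0)
  seg 2: down by d3 = 3/4 → (1471/180, -3/4)
  seg 3: up by d7 = -77/300 → (1471/180, -151/150)
  seg 4: down by d6 = -77/60 → (1471/180, 83/300)
  seg 5: left by d1 = 3/5 → (1363/180, 83/300)

d5 = 23/5
d6 = -77/60
d7 = -77/300
d8 = -77/75
d9 = 1471/180
endpoint = (1363/180, 83/300)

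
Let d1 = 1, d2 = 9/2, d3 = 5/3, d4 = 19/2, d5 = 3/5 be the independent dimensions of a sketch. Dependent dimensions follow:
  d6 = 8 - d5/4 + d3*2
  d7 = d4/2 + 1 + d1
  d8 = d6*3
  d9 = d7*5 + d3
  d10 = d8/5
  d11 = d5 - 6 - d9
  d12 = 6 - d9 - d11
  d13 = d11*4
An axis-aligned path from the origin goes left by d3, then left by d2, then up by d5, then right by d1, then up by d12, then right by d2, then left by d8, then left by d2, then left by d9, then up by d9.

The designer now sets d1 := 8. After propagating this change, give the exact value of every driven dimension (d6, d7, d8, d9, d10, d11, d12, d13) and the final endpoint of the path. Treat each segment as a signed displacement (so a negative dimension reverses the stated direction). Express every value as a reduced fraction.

d6 = 671/60
d7 = 55/4
d8 = 671/20
d9 = 845/12
d10 = 671/100
d11 = -4549/60
d12 = 57/5
d13 = -4549/15
endpoint = (-1532/15, 989/12)

Apply edit: d1 := 8
  d6 = 8 - d5/4 + d3*2 = 671/60
  d7 = d4/2 + 1 + d1 = 55/4
  d8 = d6*3 = 671/20
  d9 = d7*5 + d3 = 845/12
  d10 = d8/5 = 671/100
  d11 = d5 - 6 - d9 = -4549/60
  d12 = 6 - d9 - d11 = 57/5
  d13 = d11*4 = -4549/15
Walk from origin (0, 0):
  seg 1: left by d3 = 5/3 → (-5/3, 0)
  seg 2: left by d2 = 9/2 → (-37/6, 0)
  seg 3: up by d5 = 3/5 → (-37/6, 3/5)
  seg 4: right by d1 = 8 → (11/6, 3/5)
  seg 5: up by d12 = 57/5 → (11/6, 12)
  seg 6: right by d2 = 9/2 → (19/3, 12)
  seg 7: left by d8 = 671/20 → (-1633/60, 12)
  seg 8: left by d2 = 9/2 → (-1903/60, 12)
  seg 9: left by d9 = 845/12 → (-1532/15, 12)
  seg 10: up by d9 = 845/12 → (-1532/15, 989/12)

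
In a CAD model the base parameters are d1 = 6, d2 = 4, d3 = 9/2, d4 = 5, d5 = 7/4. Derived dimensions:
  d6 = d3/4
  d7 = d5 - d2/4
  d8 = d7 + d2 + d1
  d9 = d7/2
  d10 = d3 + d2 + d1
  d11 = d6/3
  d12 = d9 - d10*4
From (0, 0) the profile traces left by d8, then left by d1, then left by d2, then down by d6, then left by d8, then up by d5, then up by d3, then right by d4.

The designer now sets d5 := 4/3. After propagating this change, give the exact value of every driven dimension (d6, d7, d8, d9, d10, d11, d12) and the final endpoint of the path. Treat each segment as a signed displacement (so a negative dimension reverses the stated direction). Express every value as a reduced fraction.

Apply edit: d5 := 4/3
  d6 = d3/4 = 9/8
  d7 = d5 - d2/4 = 1/3
  d8 = d7 + d2 + d1 = 31/3
  d9 = d7/2 = 1/6
  d10 = d3 + d2 + d1 = 29/2
  d11 = d6/3 = 3/8
  d12 = d9 - d10*4 = -347/6
Walk from origin (0, 0):
  seg 1: left by d8 = 31/3 → (-31/3, 0)
  seg 2: left by d1 = 6 → (-49/3, 0)
  seg 3: left by d2 = 4 → (-61/3, 0)
  seg 4: down by d6 = 9/8 → (-61/3, -9/8)
  seg 5: left by d8 = 31/3 → (-92/3, -9/8)
  seg 6: up by d5 = 4/3 → (-92/3, 5/24)
  seg 7: up by d3 = 9/2 → (-92/3, 113/24)
  seg 8: right by d4 = 5 → (-77/3, 113/24)

d6 = 9/8
d7 = 1/3
d8 = 31/3
d9 = 1/6
d10 = 29/2
d11 = 3/8
d12 = -347/6
endpoint = (-77/3, 113/24)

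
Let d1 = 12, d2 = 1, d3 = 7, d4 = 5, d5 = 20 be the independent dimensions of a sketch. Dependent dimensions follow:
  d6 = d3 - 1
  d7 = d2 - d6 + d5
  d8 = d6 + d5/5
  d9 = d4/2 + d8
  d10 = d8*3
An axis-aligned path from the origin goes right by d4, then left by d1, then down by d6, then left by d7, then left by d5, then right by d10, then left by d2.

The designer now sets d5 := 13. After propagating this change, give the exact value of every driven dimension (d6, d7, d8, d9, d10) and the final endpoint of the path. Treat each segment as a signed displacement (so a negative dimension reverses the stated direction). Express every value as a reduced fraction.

Apply edit: d5 := 13
  d6 = d3 - 1 = 6
  d7 = d2 - d6 + d5 = 8
  d8 = d6 + d5/5 = 43/5
  d9 = d4/2 + d8 = 111/10
  d10 = d8*3 = 129/5
Walk from origin (0, 0):
  seg 1: right by d4 = 5 → (5, 0)
  seg 2: left by d1 = 12 → (-7, 0)
  seg 3: down by d6 = 6 → (-7, -6)
  seg 4: left by d7 = 8 → (-15, -6)
  seg 5: left by d5 = 13 → (-28, -6)
  seg 6: right by d10 = 129/5 → (-11/5, -6)
  seg 7: left by d2 = 1 → (-16/5, -6)

d6 = 6
d7 = 8
d8 = 43/5
d9 = 111/10
d10 = 129/5
endpoint = (-16/5, -6)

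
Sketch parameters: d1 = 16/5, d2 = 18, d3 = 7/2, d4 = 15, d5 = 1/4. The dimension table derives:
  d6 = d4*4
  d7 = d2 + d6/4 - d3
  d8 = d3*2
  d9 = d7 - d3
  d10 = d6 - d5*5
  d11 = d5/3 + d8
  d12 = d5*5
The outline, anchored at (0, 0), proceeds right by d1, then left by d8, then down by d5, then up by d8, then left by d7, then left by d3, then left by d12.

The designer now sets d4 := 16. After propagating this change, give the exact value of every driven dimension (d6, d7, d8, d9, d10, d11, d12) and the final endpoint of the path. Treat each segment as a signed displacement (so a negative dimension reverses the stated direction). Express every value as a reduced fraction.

d6 = 64
d7 = 61/2
d8 = 7
d9 = 27
d10 = 251/4
d11 = 85/12
d12 = 5/4
endpoint = (-781/20, 27/4)

Apply edit: d4 := 16
  d6 = d4*4 = 64
  d7 = d2 + d6/4 - d3 = 61/2
  d8 = d3*2 = 7
  d9 = d7 - d3 = 27
  d10 = d6 - d5*5 = 251/4
  d11 = d5/3 + d8 = 85/12
  d12 = d5*5 = 5/4
Walk from origin (0, 0):
  seg 1: right by d1 = 16/5 → (16/5, 0)
  seg 2: left by d8 = 7 → (-19/5, 0)
  seg 3: down by d5 = 1/4 → (-19/5, -1/4)
  seg 4: up by d8 = 7 → (-19/5, 27/4)
  seg 5: left by d7 = 61/2 → (-343/10, 27/4)
  seg 6: left by d3 = 7/2 → (-189/5, 27/4)
  seg 7: left by d12 = 5/4 → (-781/20, 27/4)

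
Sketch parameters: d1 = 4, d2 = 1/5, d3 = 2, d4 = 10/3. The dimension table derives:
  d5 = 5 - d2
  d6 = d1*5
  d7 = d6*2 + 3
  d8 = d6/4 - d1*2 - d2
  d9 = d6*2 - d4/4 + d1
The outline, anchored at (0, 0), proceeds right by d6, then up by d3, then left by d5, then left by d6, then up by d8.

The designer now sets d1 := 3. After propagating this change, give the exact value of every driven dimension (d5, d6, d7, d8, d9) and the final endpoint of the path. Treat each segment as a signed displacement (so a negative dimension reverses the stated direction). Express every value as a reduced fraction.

Apply edit: d1 := 3
  d5 = 5 - d2 = 24/5
  d6 = d1*5 = 15
  d7 = d6*2 + 3 = 33
  d8 = d6/4 - d1*2 - d2 = -49/20
  d9 = d6*2 - d4/4 + d1 = 193/6
Walk from origin (0, 0):
  seg 1: right by d6 = 15 → (15, 0)
  seg 2: up by d3 = 2 → (15, 2)
  seg 3: left by d5 = 24/5 → (51/5, 2)
  seg 4: left by d6 = 15 → (-24/5, 2)
  seg 5: up by d8 = -49/20 → (-24/5, -9/20)

d5 = 24/5
d6 = 15
d7 = 33
d8 = -49/20
d9 = 193/6
endpoint = (-24/5, -9/20)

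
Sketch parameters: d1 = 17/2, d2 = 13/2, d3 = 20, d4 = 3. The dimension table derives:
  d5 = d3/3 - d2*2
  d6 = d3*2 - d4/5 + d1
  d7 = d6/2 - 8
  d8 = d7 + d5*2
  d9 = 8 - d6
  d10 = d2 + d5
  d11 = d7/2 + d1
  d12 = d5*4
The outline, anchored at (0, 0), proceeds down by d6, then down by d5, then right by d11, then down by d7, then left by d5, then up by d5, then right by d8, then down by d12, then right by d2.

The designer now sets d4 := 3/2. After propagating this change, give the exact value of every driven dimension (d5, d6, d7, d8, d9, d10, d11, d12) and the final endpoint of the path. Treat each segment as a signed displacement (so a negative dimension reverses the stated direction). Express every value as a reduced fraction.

d5 = -19/3
d6 = 241/5
d7 = 161/10
d8 = 103/30
d9 = -201/5
d10 = 1/6
d11 = 331/20
d12 = -76/3
endpoint = (1969/60, -1169/30)

Apply edit: d4 := 3/2
  d5 = d3/3 - d2*2 = -19/3
  d6 = d3*2 - d4/5 + d1 = 241/5
  d7 = d6/2 - 8 = 161/10
  d8 = d7 + d5*2 = 103/30
  d9 = 8 - d6 = -201/5
  d10 = d2 + d5 = 1/6
  d11 = d7/2 + d1 = 331/20
  d12 = d5*4 = -76/3
Walk from origin (0, 0):
  seg 1: down by d6 = 241/5 → (0, -241/5)
  seg 2: down by d5 = -19/3 → (0, -628/15)
  seg 3: right by d11 = 331/20 → (331/20, -628/15)
  seg 4: down by d7 = 161/10 → (331/20, -1739/30)
  seg 5: left by d5 = -19/3 → (1373/60, -1739/30)
  seg 6: up by d5 = -19/3 → (1373/60, -643/10)
  seg 7: right by d8 = 103/30 → (1579/60, -643/10)
  seg 8: down by d12 = -76/3 → (1579/60, -1169/30)
  seg 9: right by d2 = 13/2 → (1969/60, -1169/30)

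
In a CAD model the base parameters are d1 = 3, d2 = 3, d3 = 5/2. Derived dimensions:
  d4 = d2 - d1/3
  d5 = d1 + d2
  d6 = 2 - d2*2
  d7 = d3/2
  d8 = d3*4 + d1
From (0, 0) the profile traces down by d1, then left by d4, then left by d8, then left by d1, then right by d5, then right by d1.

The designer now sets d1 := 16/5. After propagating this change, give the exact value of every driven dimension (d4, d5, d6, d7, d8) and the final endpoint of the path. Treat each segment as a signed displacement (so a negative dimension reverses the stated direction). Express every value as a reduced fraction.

Apply edit: d1 := 16/5
  d4 = d2 - d1/3 = 29/15
  d5 = d1 + d2 = 31/5
  d6 = 2 - d2*2 = -4
  d7 = d3/2 = 5/4
  d8 = d3*4 + d1 = 66/5
Walk from origin (0, 0):
  seg 1: down by d1 = 16/5 → (0, -16/5)
  seg 2: left by d4 = 29/15 → (-29/15, -16/5)
  seg 3: left by d8 = 66/5 → (-227/15, -16/5)
  seg 4: left by d1 = 16/5 → (-55/3, -16/5)
  seg 5: right by d5 = 31/5 → (-182/15, -16/5)
  seg 6: right by d1 = 16/5 → (-134/15, -16/5)

d4 = 29/15
d5 = 31/5
d6 = -4
d7 = 5/4
d8 = 66/5
endpoint = (-134/15, -16/5)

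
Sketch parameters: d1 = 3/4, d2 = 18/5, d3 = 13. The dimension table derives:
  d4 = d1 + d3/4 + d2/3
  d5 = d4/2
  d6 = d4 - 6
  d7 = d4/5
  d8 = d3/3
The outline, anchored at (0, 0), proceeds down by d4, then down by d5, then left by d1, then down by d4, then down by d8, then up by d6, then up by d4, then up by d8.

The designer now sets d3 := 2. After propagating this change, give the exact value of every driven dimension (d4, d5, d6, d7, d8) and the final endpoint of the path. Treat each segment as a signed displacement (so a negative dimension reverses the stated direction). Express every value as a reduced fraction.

Apply edit: d3 := 2
  d4 = d1 + d3/4 + d2/3 = 49/20
  d5 = d4/2 = 49/40
  d6 = d4 - 6 = -71/20
  d7 = d4/5 = 49/100
  d8 = d3/3 = 2/3
Walk from origin (0, 0):
  seg 1: down by d4 = 49/20 → (0, -49/20)
  seg 2: down by d5 = 49/40 → (0, -147/40)
  seg 3: left by d1 = 3/4 → (-3/4, -147/40)
  seg 4: down by d4 = 49/20 → (-3/4, -49/8)
  seg 5: down by d8 = 2/3 → (-3/4, -163/24)
  seg 6: up by d6 = -71/20 → (-3/4, -1241/120)
  seg 7: up by d4 = 49/20 → (-3/4, -947/120)
  seg 8: up by d8 = 2/3 → (-3/4, -289/40)

d4 = 49/20
d5 = 49/40
d6 = -71/20
d7 = 49/100
d8 = 2/3
endpoint = (-3/4, -289/40)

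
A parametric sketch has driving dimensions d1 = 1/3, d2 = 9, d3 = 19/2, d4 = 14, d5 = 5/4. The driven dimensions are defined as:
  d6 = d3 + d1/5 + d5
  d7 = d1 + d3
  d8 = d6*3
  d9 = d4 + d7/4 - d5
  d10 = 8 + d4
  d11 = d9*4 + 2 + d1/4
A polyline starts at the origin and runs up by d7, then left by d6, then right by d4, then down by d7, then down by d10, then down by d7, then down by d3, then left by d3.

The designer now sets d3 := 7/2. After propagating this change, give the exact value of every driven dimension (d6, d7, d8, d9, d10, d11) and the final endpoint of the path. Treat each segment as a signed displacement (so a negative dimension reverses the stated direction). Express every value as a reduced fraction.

Apply edit: d3 := 7/2
  d6 = d3 + d1/5 + d5 = 289/60
  d7 = d1 + d3 = 23/6
  d8 = d6*3 = 289/20
  d9 = d4 + d7/4 - d5 = 329/24
  d10 = 8 + d4 = 22
  d11 = d9*4 + 2 + d1/4 = 683/12
Walk from origin (0, 0):
  seg 1: up by d7 = 23/6 → (0, 23/6)
  seg 2: left by d6 = 289/60 → (-289/60, 23/6)
  seg 3: right by d4 = 14 → (551/60, 23/6)
  seg 4: down by d7 = 23/6 → (551/60, 0)
  seg 5: down by d10 = 22 → (551/60, -22)
  seg 6: down by d7 = 23/6 → (551/60, -155/6)
  seg 7: down by d3 = 7/2 → (551/60, -88/3)
  seg 8: left by d3 = 7/2 → (341/60, -88/3)

d6 = 289/60
d7 = 23/6
d8 = 289/20
d9 = 329/24
d10 = 22
d11 = 683/12
endpoint = (341/60, -88/3)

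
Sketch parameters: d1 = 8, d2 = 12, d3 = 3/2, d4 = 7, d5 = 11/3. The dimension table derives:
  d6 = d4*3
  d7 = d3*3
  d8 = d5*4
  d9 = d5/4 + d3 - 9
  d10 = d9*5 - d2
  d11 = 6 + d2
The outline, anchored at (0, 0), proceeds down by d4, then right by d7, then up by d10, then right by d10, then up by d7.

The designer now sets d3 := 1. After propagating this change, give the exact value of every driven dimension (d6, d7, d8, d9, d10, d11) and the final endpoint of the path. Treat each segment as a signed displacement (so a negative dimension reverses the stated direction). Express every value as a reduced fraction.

d6 = 21
d7 = 3
d8 = 44/3
d9 = -85/12
d10 = -569/12
d11 = 18
endpoint = (-533/12, -617/12)

Apply edit: d3 := 1
  d6 = d4*3 = 21
  d7 = d3*3 = 3
  d8 = d5*4 = 44/3
  d9 = d5/4 + d3 - 9 = -85/12
  d10 = d9*5 - d2 = -569/12
  d11 = 6 + d2 = 18
Walk from origin (0, 0):
  seg 1: down by d4 = 7 → (0, -7)
  seg 2: right by d7 = 3 → (3, -7)
  seg 3: up by d10 = -569/12 → (3, -653/12)
  seg 4: right by d10 = -569/12 → (-533/12, -653/12)
  seg 5: up by d7 = 3 → (-533/12, -617/12)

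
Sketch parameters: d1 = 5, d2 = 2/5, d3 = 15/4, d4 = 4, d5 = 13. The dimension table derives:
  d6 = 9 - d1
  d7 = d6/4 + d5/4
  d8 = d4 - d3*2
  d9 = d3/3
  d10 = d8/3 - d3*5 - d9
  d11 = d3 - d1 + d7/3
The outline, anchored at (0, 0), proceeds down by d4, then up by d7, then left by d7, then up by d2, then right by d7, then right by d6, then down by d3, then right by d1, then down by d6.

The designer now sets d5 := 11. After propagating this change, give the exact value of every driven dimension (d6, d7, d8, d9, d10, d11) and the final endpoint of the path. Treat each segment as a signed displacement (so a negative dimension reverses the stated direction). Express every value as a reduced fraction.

Apply edit: d5 := 11
  d6 = 9 - d1 = 4
  d7 = d6/4 + d5/4 = 15/4
  d8 = d4 - d3*2 = -7/2
  d9 = d3/3 = 5/4
  d10 = d8/3 - d3*5 - d9 = -127/6
  d11 = d3 - d1 + d7/3 = 0
Walk from origin (0, 0):
  seg 1: down by d4 = 4 → (0, -4)
  seg 2: up by d7 = 15/4 → (0, -1/4)
  seg 3: left by d7 = 15/4 → (-15/4, -1/4)
  seg 4: up by d2 = 2/5 → (-15/4, 3/20)
  seg 5: right by d7 = 15/4 → (0, 3/20)
  seg 6: right by d6 = 4 → (4, 3/20)
  seg 7: down by d3 = 15/4 → (4, -18/5)
  seg 8: right by d1 = 5 → (9, -18/5)
  seg 9: down by d6 = 4 → (9, -38/5)

d6 = 4
d7 = 15/4
d8 = -7/2
d9 = 5/4
d10 = -127/6
d11 = 0
endpoint = (9, -38/5)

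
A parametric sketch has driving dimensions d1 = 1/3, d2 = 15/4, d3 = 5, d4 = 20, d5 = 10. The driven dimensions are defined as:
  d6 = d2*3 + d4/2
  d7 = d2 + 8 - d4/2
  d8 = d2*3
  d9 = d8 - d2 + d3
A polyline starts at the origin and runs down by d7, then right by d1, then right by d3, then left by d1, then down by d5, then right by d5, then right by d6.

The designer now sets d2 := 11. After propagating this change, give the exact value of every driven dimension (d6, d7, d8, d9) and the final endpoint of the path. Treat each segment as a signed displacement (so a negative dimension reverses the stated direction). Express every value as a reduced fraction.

Apply edit: d2 := 11
  d6 = d2*3 + d4/2 = 43
  d7 = d2 + 8 - d4/2 = 9
  d8 = d2*3 = 33
  d9 = d8 - d2 + d3 = 27
Walk from origin (0, 0):
  seg 1: down by d7 = 9 → (0, -9)
  seg 2: right by d1 = 1/3 → (1/3, -9)
  seg 3: right by d3 = 5 → (16/3, -9)
  seg 4: left by d1 = 1/3 → (5, -9)
  seg 5: down by d5 = 10 → (5, -19)
  seg 6: right by d5 = 10 → (15, -19)
  seg 7: right by d6 = 43 → (58, -19)

d6 = 43
d7 = 9
d8 = 33
d9 = 27
endpoint = (58, -19)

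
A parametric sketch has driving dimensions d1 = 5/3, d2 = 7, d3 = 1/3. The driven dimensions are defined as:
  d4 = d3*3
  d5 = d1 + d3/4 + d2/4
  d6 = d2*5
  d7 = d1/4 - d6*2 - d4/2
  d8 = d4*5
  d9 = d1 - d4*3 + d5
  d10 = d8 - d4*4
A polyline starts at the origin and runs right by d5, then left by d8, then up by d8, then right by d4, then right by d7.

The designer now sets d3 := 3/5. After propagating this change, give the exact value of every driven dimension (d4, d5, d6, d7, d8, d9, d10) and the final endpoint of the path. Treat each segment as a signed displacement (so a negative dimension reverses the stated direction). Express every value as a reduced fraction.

d4 = 9/5
d5 = 107/30
d6 = 35
d7 = -4229/60
d8 = 9
d9 = -1/6
d10 = 9/5
endpoint = (-4447/60, 9)

Apply edit: d3 := 3/5
  d4 = d3*3 = 9/5
  d5 = d1 + d3/4 + d2/4 = 107/30
  d6 = d2*5 = 35
  d7 = d1/4 - d6*2 - d4/2 = -4229/60
  d8 = d4*5 = 9
  d9 = d1 - d4*3 + d5 = -1/6
  d10 = d8 - d4*4 = 9/5
Walk from origin (0, 0):
  seg 1: right by d5 = 107/30 → (107/30, 0)
  seg 2: left by d8 = 9 → (-163/30, 0)
  seg 3: up by d8 = 9 → (-163/30, 9)
  seg 4: right by d4 = 9/5 → (-109/30, 9)
  seg 5: right by d7 = -4229/60 → (-4447/60, 9)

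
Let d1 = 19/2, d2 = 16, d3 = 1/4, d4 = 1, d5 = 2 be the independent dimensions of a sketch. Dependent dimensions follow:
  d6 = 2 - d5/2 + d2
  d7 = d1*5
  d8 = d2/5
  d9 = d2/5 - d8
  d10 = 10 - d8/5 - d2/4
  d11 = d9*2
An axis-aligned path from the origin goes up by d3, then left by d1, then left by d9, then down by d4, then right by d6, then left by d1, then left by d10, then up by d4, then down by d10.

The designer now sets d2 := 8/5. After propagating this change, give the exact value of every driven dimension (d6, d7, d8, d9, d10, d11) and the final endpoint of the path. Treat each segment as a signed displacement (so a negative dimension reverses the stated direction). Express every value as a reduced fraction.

Apply edit: d2 := 8/5
  d6 = 2 - d5/2 + d2 = 13/5
  d7 = d1*5 = 95/2
  d8 = d2/5 = 8/25
  d9 = d2/5 - d8 = 0
  d10 = 10 - d8/5 - d2/4 = 1192/125
  d11 = d9*2 = 0
Walk from origin (0, 0):
  seg 1: up by d3 = 1/4 → (0, 1/4)
  seg 2: left by d1 = 19/2 → (-19/2, 1/4)
  seg 3: left by d9 = 0 → (-19/2, 1/4)
  seg 4: down by d4 = 1 → (-19/2, -3/4)
  seg 5: right by d6 = 13/5 → (-69/10, -3/4)
  seg 6: left by d1 = 19/2 → (-82/5, -3/4)
  seg 7: left by d10 = 1192/125 → (-3242/125, -3/4)
  seg 8: up by d4 = 1 → (-3242/125, 1/4)
  seg 9: down by d10 = 1192/125 → (-3242/125, -4643/500)

d6 = 13/5
d7 = 95/2
d8 = 8/25
d9 = 0
d10 = 1192/125
d11 = 0
endpoint = (-3242/125, -4643/500)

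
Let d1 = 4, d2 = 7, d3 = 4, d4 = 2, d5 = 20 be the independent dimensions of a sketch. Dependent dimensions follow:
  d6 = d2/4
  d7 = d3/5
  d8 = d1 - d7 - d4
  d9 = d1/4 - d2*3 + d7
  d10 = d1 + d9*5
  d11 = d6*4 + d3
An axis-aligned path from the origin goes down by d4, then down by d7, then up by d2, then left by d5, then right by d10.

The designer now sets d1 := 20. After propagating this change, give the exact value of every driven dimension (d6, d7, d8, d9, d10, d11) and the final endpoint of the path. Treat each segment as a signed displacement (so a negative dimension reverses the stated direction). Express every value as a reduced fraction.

d6 = 7/4
d7 = 4/5
d8 = 86/5
d9 = -76/5
d10 = -56
d11 = 11
endpoint = (-76, 21/5)

Apply edit: d1 := 20
  d6 = d2/4 = 7/4
  d7 = d3/5 = 4/5
  d8 = d1 - d7 - d4 = 86/5
  d9 = d1/4 - d2*3 + d7 = -76/5
  d10 = d1 + d9*5 = -56
  d11 = d6*4 + d3 = 11
Walk from origin (0, 0):
  seg 1: down by d4 = 2 → (0, -2)
  seg 2: down by d7 = 4/5 → (0, -14/5)
  seg 3: up by d2 = 7 → (0, 21/5)
  seg 4: left by d5 = 20 → (-20, 21/5)
  seg 5: right by d10 = -56 → (-76, 21/5)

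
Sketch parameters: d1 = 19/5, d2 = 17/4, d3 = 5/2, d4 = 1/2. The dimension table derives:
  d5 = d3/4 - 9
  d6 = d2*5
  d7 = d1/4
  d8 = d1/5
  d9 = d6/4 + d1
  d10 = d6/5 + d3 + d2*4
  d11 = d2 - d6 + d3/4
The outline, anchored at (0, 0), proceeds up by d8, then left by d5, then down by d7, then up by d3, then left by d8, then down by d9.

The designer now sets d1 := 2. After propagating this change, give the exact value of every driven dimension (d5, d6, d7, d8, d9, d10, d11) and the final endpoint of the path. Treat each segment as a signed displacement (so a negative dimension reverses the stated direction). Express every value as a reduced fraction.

d5 = -67/8
d6 = 85/4
d7 = 1/2
d8 = 2/5
d9 = 117/16
d10 = 95/4
d11 = -131/8
endpoint = (319/40, -393/80)

Apply edit: d1 := 2
  d5 = d3/4 - 9 = -67/8
  d6 = d2*5 = 85/4
  d7 = d1/4 = 1/2
  d8 = d1/5 = 2/5
  d9 = d6/4 + d1 = 117/16
  d10 = d6/5 + d3 + d2*4 = 95/4
  d11 = d2 - d6 + d3/4 = -131/8
Walk from origin (0, 0):
  seg 1: up by d8 = 2/5 → (0, 2/5)
  seg 2: left by d5 = -67/8 → (67/8, 2/5)
  seg 3: down by d7 = 1/2 → (67/8, -1/10)
  seg 4: up by d3 = 5/2 → (67/8, 12/5)
  seg 5: left by d8 = 2/5 → (319/40, 12/5)
  seg 6: down by d9 = 117/16 → (319/40, -393/80)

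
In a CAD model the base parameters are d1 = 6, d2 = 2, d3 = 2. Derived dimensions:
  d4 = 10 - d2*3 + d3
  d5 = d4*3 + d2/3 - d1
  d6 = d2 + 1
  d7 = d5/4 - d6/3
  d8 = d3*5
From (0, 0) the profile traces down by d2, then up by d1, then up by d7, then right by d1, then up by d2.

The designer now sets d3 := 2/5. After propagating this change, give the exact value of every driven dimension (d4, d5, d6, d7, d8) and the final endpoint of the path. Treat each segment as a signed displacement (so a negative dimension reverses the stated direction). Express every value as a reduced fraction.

Apply edit: d3 := 2/5
  d4 = 10 - d2*3 + d3 = 22/5
  d5 = d4*3 + d2/3 - d1 = 118/15
  d6 = d2 + 1 = 3
  d7 = d5/4 - d6/3 = 29/30
  d8 = d3*5 = 2
Walk from origin (0, 0):
  seg 1: down by d2 = 2 → (0, -2)
  seg 2: up by d1 = 6 → (0, 4)
  seg 3: up by d7 = 29/30 → (0, 149/30)
  seg 4: right by d1 = 6 → (6, 149/30)
  seg 5: up by d2 = 2 → (6, 209/30)

d4 = 22/5
d5 = 118/15
d6 = 3
d7 = 29/30
d8 = 2
endpoint = (6, 209/30)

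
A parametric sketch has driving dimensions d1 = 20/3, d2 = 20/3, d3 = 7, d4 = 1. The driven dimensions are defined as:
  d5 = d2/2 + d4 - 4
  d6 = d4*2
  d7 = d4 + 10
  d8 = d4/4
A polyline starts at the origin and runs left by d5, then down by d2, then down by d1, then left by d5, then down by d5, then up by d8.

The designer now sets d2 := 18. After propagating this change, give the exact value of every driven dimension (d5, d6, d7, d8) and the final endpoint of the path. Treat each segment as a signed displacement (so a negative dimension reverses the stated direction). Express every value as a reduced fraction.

Apply edit: d2 := 18
  d5 = d2/2 + d4 - 4 = 6
  d6 = d4*2 = 2
  d7 = d4 + 10 = 11
  d8 = d4/4 = 1/4
Walk from origin (0, 0):
  seg 1: left by d5 = 6 → (-6, 0)
  seg 2: down by d2 = 18 → (-6, -18)
  seg 3: down by d1 = 20/3 → (-6, -74/3)
  seg 4: left by d5 = 6 → (-12, -74/3)
  seg 5: down by d5 = 6 → (-12, -92/3)
  seg 6: up by d8 = 1/4 → (-12, -365/12)

d5 = 6
d6 = 2
d7 = 11
d8 = 1/4
endpoint = (-12, -365/12)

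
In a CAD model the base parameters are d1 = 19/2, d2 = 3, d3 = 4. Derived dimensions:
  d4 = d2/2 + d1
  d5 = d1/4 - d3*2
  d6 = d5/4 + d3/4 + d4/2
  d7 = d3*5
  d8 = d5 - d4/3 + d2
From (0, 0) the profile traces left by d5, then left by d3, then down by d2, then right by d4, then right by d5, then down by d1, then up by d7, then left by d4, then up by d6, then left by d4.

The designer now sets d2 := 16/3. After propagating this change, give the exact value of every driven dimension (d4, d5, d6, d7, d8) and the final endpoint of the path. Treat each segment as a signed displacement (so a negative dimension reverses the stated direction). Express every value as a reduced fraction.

Apply edit: d2 := 16/3
  d4 = d2/2 + d1 = 73/6
  d5 = d1/4 - d3*2 = -45/8
  d6 = d5/4 + d3/4 + d4/2 = 545/96
  d7 = d3*5 = 20
  d8 = d5 - d4/3 + d2 = -313/72
Walk from origin (0, 0):
  seg 1: left by d5 = -45/8 → (45/8, 0)
  seg 2: left by d3 = 4 → (13/8, 0)
  seg 3: down by d2 = 16/3 → (13/8, -16/3)
  seg 4: right by d4 = 73/6 → (331/24, -16/3)
  seg 5: right by d5 = -45/8 → (49/6, -16/3)
  seg 6: down by d1 = 19/2 → (49/6, -89/6)
  seg 7: up by d7 = 20 → (49/6, 31/6)
  seg 8: left by d4 = 73/6 → (-4, 31/6)
  seg 9: up by d6 = 545/96 → (-4, 347/32)
  seg 10: left by d4 = 73/6 → (-97/6, 347/32)

d4 = 73/6
d5 = -45/8
d6 = 545/96
d7 = 20
d8 = -313/72
endpoint = (-97/6, 347/32)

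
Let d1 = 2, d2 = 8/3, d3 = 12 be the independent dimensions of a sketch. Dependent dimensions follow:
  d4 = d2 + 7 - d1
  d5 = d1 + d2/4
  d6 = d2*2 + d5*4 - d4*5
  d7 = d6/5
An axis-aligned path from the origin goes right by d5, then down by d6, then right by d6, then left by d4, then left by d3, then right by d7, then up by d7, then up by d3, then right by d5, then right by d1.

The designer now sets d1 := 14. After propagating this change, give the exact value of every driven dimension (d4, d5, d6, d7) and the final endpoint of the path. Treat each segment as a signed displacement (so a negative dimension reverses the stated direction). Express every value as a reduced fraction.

Apply edit: d1 := 14
  d4 = d2 + 7 - d1 = -13/3
  d5 = d1 + d2/4 = 44/3
  d6 = d2*2 + d5*4 - d4*5 = 257/3
  d7 = d6/5 = 257/15
Walk from origin (0, 0):
  seg 1: right by d5 = 44/3 → (44/3, 0)
  seg 2: down by d6 = 257/3 → (44/3, -257/3)
  seg 3: right by d6 = 257/3 → (301/3, -257/3)
  seg 4: left by d4 = -13/3 → (314/3, -257/3)
  seg 5: left by d3 = 12 → (278/3, -257/3)
  seg 6: right by d7 = 257/15 → (549/5, -257/3)
  seg 7: up by d7 = 257/15 → (549/5, -1028/15)
  seg 8: up by d3 = 12 → (549/5, -848/15)
  seg 9: right by d5 = 44/3 → (1867/15, -848/15)
  seg 10: right by d1 = 14 → (2077/15, -848/15)

d4 = -13/3
d5 = 44/3
d6 = 257/3
d7 = 257/15
endpoint = (2077/15, -848/15)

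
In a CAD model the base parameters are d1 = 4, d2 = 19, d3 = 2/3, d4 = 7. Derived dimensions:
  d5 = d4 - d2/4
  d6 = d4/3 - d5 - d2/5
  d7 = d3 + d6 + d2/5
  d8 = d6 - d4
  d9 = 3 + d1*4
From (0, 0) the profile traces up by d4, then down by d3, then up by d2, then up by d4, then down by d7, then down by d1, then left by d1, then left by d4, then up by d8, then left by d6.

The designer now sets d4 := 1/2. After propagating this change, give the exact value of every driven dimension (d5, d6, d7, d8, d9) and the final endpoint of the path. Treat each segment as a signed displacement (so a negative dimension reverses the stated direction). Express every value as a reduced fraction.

Apply edit: d4 := 1/2
  d5 = d4 - d2/4 = -17/4
  d6 = d4/3 - d5 - d2/5 = 37/60
  d7 = d3 + d6 + d2/5 = 61/12
  d8 = d6 - d4 = 7/60
  d9 = 3 + d1*4 = 19
Walk from origin (0, 0):
  seg 1: up by d4 = 1/2 → (0, 1/2)
  seg 2: down by d3 = 2/3 → (0, -1/6)
  seg 3: up by d2 = 19 → (0, 113/6)
  seg 4: up by d4 = 1/2 → (0, 58/3)
  seg 5: down by d7 = 61/12 → (0, 57/4)
  seg 6: down by d1 = 4 → (0, 41/4)
  seg 7: left by d1 = 4 → (-4, 41/4)
  seg 8: left by d4 = 1/2 → (-9/2, 41/4)
  seg 9: up by d8 = 7/60 → (-9/2, 311/30)
  seg 10: left by d6 = 37/60 → (-307/60, 311/30)

d5 = -17/4
d6 = 37/60
d7 = 61/12
d8 = 7/60
d9 = 19
endpoint = (-307/60, 311/30)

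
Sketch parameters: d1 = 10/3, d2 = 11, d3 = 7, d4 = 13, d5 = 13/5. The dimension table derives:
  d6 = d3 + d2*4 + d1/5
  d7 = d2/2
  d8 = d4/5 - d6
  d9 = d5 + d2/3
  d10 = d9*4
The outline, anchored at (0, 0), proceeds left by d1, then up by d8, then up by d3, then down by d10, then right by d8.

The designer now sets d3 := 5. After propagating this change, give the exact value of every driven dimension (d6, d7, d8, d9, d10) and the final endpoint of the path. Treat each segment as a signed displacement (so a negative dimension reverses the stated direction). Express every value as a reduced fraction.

d6 = 149/3
d7 = 11/2
d8 = -706/15
d9 = 94/15
d10 = 376/15
endpoint = (-252/5, -1007/15)

Apply edit: d3 := 5
  d6 = d3 + d2*4 + d1/5 = 149/3
  d7 = d2/2 = 11/2
  d8 = d4/5 - d6 = -706/15
  d9 = d5 + d2/3 = 94/15
  d10 = d9*4 = 376/15
Walk from origin (0, 0):
  seg 1: left by d1 = 10/3 → (-10/3, 0)
  seg 2: up by d8 = -706/15 → (-10/3, -706/15)
  seg 3: up by d3 = 5 → (-10/3, -631/15)
  seg 4: down by d10 = 376/15 → (-10/3, -1007/15)
  seg 5: right by d8 = -706/15 → (-252/5, -1007/15)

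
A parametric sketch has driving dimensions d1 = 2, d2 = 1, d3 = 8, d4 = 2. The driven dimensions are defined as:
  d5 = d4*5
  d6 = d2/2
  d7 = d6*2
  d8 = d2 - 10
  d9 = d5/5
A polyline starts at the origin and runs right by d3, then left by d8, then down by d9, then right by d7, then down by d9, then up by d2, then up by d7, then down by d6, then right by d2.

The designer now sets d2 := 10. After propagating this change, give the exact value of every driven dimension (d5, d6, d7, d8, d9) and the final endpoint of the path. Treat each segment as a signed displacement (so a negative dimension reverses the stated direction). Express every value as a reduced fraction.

Apply edit: d2 := 10
  d5 = d4*5 = 10
  d6 = d2/2 = 5
  d7 = d6*2 = 10
  d8 = d2 - 10 = 0
  d9 = d5/5 = 2
Walk from origin (0, 0):
  seg 1: right by d3 = 8 → (8, 0)
  seg 2: left by d8 = 0 → (8, 0)
  seg 3: down by d9 = 2 → (8, -2)
  seg 4: right by d7 = 10 → (18, -2)
  seg 5: down by d9 = 2 → (18, -4)
  seg 6: up by d2 = 10 → (18, 6)
  seg 7: up by d7 = 10 → (18, 16)
  seg 8: down by d6 = 5 → (18, 11)
  seg 9: right by d2 = 10 → (28, 11)

d5 = 10
d6 = 5
d7 = 10
d8 = 0
d9 = 2
endpoint = (28, 11)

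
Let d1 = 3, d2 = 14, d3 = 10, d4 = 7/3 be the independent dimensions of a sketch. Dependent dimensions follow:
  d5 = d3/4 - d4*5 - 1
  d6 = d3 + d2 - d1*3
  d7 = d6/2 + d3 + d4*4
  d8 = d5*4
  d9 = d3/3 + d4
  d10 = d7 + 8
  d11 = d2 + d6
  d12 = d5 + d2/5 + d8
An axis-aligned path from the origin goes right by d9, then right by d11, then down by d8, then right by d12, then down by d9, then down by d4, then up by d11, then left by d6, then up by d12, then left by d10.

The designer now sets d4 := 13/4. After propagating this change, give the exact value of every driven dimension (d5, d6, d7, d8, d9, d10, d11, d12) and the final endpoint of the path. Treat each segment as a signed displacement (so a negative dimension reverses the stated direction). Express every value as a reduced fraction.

Apply edit: d4 := 13/4
  d5 = d3/4 - d4*5 - 1 = -59/4
  d6 = d3 + d2 - d1*3 = 15
  d7 = d6/2 + d3 + d4*4 = 61/2
  d8 = d5*4 = -59
  d9 = d3/3 + d4 = 79/12
  d10 = d7 + 8 = 77/2
  d11 = d2 + d6 = 29
  d12 = d5 + d2/5 + d8 = -1419/20
Walk from origin (0, 0):
  seg 1: right by d9 = 79/12 → (79/12, 0)
  seg 2: right by d11 = 29 → (427/12, 0)
  seg 3: down by d8 = -59 → (427/12, 59)
  seg 4: right by d12 = -1419/20 → (-1061/30, 59)
  seg 5: down by d9 = 79/12 → (-1061/30, 629/12)
  seg 6: down by d4 = 13/4 → (-1061/30, 295/6)
  seg 7: up by d11 = 29 → (-1061/30, 469/6)
  seg 8: left by d6 = 15 → (-1511/30, 469/6)
  seg 9: up by d12 = -1419/20 → (-1511/30, 433/60)
  seg 10: left by d10 = 77/2 → (-1333/15, 433/60)

d5 = -59/4
d6 = 15
d7 = 61/2
d8 = -59
d9 = 79/12
d10 = 77/2
d11 = 29
d12 = -1419/20
endpoint = (-1333/15, 433/60)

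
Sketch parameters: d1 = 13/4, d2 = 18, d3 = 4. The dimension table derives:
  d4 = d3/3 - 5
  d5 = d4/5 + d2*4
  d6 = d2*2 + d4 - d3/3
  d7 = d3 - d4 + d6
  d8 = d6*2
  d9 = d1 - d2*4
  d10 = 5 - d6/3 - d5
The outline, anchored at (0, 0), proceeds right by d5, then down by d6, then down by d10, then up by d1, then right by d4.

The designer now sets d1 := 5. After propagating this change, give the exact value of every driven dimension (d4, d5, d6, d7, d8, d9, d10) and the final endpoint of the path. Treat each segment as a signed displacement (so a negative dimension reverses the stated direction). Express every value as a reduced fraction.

d4 = -11/3
d5 = 1069/15
d6 = 31
d7 = 116/3
d8 = 62
d9 = -67
d10 = -383/5
endpoint = (338/5, 253/5)

Apply edit: d1 := 5
  d4 = d3/3 - 5 = -11/3
  d5 = d4/5 + d2*4 = 1069/15
  d6 = d2*2 + d4 - d3/3 = 31
  d7 = d3 - d4 + d6 = 116/3
  d8 = d6*2 = 62
  d9 = d1 - d2*4 = -67
  d10 = 5 - d6/3 - d5 = -383/5
Walk from origin (0, 0):
  seg 1: right by d5 = 1069/15 → (1069/15, 0)
  seg 2: down by d6 = 31 → (1069/15, -31)
  seg 3: down by d10 = -383/5 → (1069/15, 228/5)
  seg 4: up by d1 = 5 → (1069/15, 253/5)
  seg 5: right by d4 = -11/3 → (338/5, 253/5)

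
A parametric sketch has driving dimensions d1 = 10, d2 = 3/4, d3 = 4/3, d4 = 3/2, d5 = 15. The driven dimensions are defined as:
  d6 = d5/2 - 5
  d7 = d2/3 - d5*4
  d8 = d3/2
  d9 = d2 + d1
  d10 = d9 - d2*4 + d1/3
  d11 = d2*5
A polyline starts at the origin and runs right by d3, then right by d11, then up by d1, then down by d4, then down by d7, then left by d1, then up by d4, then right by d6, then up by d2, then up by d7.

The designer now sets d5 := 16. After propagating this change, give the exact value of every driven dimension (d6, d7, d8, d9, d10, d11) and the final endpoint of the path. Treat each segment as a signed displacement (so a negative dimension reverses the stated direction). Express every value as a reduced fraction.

Apply edit: d5 := 16
  d6 = d5/2 - 5 = 3
  d7 = d2/3 - d5*4 = -255/4
  d8 = d3/2 = 2/3
  d9 = d2 + d1 = 43/4
  d10 = d9 - d2*4 + d1/3 = 133/12
  d11 = d2*5 = 15/4
Walk from origin (0, 0):
  seg 1: right by d3 = 4/3 → (4/3, 0)
  seg 2: right by d11 = 15/4 → (61/12, 0)
  seg 3: up by d1 = 10 → (61/12, 10)
  seg 4: down by d4 = 3/2 → (61/12, 17/2)
  seg 5: down by d7 = -255/4 → (61/12, 289/4)
  seg 6: left by d1 = 10 → (-59/12, 289/4)
  seg 7: up by d4 = 3/2 → (-59/12, 295/4)
  seg 8: right by d6 = 3 → (-23/12, 295/4)
  seg 9: up by d2 = 3/4 → (-23/12, 149/2)
  seg 10: up by d7 = -255/4 → (-23/12, 43/4)

d6 = 3
d7 = -255/4
d8 = 2/3
d9 = 43/4
d10 = 133/12
d11 = 15/4
endpoint = (-23/12, 43/4)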